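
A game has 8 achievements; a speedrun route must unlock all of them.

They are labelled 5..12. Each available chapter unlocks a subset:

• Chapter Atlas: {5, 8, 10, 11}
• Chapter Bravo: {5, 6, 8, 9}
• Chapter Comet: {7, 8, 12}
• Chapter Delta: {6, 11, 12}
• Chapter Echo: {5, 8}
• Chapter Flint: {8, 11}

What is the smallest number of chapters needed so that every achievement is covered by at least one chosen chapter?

3

Take {Atlas, Bravo, Comet}. Their union is {5, 6, 7, 8, 9, 10, 11, 12}, which is all 8 achievements.
Only Comet contains 7, so Comet is forced; the remaining 5 achievements need at least 2 more chapters (each remaining chapter adds at most 3) — so at least 3 chapters are needed, and 3 is optimal.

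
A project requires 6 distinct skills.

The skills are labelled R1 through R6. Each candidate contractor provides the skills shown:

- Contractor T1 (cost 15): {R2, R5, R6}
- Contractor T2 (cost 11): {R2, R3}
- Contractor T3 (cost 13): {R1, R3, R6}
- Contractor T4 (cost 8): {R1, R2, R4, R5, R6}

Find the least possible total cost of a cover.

19

T2, T4 together cover every skill (T2 ∪ T4 = {R1, R2, R3, R4, R5, R6}); total cost 11 + 8 = 19.
No covering selection has total cost below 19.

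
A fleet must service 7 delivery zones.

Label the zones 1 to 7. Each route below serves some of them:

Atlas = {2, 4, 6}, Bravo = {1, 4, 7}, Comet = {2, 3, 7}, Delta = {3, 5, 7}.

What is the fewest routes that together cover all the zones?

Atlas and Bravo and Delta together: Atlas ∪ Bravo ∪ Delta = {1, 2, 3, 4, 5, 6, 7} — every zone is covered.
Each route has at most 3 zones, and 2·3 = 6 < 7 — so at least 3 routes are needed, and 3 is optimal.

3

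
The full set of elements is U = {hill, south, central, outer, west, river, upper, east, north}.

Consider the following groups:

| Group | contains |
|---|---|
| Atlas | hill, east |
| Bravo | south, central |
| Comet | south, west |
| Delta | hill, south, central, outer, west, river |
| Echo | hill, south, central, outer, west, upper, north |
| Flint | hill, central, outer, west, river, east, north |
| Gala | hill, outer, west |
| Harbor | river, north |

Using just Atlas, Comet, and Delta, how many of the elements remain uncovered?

2

Union of Atlas, Comet, Delta = {hill, south, central, outer, west, river, east}.
Not covered: upper, north — 2 elements.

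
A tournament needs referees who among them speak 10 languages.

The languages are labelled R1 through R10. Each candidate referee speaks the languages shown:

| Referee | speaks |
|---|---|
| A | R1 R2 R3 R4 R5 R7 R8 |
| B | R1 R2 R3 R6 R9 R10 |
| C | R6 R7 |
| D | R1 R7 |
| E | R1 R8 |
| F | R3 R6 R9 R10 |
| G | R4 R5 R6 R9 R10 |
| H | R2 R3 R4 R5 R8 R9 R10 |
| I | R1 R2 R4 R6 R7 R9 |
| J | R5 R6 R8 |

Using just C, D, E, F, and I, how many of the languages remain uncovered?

Union of C, D, E, F, I = {R1, R2, R3, R4, R6, R7, R8, R9, R10}.
Not covered: R5 — 1 language.

1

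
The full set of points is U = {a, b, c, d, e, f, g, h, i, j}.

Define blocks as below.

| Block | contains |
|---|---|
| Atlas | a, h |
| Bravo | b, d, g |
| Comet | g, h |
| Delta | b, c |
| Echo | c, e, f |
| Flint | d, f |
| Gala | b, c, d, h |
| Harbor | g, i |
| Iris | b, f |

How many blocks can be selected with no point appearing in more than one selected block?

4

Atlas, Delta, Flint, Harbor are pairwise disjoint (Atlas={a,h}; Delta={b,c}; Flint={d,f}; Harbor={g,i}).
Every remaining block overlaps one of these, and no 5 of the listed blocks are pairwise disjoint, so 4 is the maximum.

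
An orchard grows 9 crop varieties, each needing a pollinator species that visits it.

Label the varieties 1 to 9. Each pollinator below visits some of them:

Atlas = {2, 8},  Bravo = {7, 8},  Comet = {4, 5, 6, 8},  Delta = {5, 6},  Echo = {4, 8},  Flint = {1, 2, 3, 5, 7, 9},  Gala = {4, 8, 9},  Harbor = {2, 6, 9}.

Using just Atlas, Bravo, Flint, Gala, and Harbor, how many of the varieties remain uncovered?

0

Union of Atlas, Bravo, Flint, Gala, Harbor = {1, 2, 3, 4, 5, 6, 7, 8, 9} — that's every variety, so 0 are uncovered.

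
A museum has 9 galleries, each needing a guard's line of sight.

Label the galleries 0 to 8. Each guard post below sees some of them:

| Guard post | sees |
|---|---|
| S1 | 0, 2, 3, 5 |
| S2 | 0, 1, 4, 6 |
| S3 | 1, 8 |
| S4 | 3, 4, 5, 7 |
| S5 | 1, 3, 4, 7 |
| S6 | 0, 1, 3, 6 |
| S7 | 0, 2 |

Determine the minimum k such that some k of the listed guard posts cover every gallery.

Take {S1, S2, S3, S4}. Their union is {0, 1, 2, 3, 4, 5, 6, 7, 8}, which is all 9 galleries.
No 3 of the 7 guard posts cover everything (all 35 combinations miss at least one gallery), so 4 is optimal.

4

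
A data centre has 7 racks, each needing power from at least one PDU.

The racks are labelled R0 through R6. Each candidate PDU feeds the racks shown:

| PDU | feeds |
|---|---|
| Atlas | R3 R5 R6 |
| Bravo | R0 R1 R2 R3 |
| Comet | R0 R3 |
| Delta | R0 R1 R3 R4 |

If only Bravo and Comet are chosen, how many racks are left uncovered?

Union of Bravo, Comet = {R0, R1, R2, R3}.
Not covered: R4, R5, R6 — 3 racks.

3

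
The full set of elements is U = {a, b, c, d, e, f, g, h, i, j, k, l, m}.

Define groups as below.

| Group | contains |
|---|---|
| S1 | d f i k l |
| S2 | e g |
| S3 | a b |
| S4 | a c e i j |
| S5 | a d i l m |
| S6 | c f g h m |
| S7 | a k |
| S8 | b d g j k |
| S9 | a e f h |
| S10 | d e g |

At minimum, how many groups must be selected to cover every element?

4

S5, S6, S8, and S10 cover everything between them: the union {a, b, c, d, e, f, g, h, i, j, k, l, m} is all of U.
No 3 of the 10 groups cover everything (all 120 combinations miss at least one element), so 4 is optimal.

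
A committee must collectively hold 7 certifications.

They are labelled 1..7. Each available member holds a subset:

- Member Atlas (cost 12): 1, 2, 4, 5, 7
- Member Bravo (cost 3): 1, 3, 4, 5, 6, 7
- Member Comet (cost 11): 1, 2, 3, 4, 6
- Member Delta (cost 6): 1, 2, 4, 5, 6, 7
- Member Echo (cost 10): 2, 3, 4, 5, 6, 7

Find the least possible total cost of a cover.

Bravo, Delta together cover every certification (Bravo ∪ Delta = {1, 2, 3, 4, 5, 6, 7}); total cost 3 + 6 = 9.
No covering selection has total cost below 9.

9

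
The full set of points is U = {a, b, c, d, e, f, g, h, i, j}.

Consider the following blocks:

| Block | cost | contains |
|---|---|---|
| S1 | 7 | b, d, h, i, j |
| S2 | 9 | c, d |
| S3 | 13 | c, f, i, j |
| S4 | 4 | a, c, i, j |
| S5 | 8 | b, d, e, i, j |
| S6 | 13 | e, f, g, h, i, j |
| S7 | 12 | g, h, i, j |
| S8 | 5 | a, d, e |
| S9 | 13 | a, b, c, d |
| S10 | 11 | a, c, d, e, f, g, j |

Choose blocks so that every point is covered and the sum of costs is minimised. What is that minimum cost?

S1, S10 together cover every point (S1 ∪ S10 = {a, b, c, d, e, f, g, h, i, j}); total cost 7 + 11 = 18.
The greedy pick S4, S1, S10 costs 22; no covering selection beats 18.

18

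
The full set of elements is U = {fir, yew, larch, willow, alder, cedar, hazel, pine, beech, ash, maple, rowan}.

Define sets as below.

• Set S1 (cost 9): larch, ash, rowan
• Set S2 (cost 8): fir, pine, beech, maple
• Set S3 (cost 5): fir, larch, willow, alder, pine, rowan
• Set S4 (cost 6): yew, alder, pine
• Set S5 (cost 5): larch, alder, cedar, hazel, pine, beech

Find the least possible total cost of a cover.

33

S1, S2, S3, S4, S5 together cover every element (S1 ∪ S2 ∪ S3 ∪ S4 ∪ S5 = {fir, yew, larch, willow, alder, cedar, hazel, pine, beech, ash, maple, rowan}); total cost 9 + 8 + 5 + 6 + 5 = 33.
No covering selection has total cost below 33.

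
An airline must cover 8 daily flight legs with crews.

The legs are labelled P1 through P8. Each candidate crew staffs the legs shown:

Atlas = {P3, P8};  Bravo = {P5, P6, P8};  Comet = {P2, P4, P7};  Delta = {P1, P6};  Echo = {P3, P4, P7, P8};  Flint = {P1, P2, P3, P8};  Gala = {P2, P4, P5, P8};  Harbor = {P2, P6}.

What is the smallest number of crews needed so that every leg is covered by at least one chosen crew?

Delta and Echo and Gala together: Delta ∪ Echo ∪ Gala = {P1, P2, P3, P4, P5, P6, P7, P8} — every leg is covered.
No 2 of the 8 crews cover everything (all 28 combinations miss at least one leg), so 3 is optimal.

3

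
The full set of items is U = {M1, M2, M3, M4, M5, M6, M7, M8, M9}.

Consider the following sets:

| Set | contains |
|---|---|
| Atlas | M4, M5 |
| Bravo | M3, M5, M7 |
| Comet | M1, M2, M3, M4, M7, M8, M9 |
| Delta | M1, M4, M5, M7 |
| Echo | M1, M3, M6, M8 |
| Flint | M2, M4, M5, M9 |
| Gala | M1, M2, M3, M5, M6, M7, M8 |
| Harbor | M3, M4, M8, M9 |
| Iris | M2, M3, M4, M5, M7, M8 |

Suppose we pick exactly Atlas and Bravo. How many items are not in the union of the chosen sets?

Union of Atlas, Bravo = {M3, M4, M5, M7}.
Not covered: M1, M2, M6, M8, M9 — 5 items.

5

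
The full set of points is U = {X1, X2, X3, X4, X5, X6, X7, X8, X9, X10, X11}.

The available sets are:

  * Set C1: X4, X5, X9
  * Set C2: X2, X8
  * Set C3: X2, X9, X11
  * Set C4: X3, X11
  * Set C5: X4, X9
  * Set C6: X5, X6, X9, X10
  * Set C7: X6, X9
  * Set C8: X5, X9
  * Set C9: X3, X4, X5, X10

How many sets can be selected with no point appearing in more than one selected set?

C1, C2, C4 are pairwise disjoint (C1={X4,X5,X9}; C2={X2,X8}; C4={X3,X11}).
Every remaining set overlaps one of these, and no 4 of the listed sets are pairwise disjoint, so 3 is the maximum.

3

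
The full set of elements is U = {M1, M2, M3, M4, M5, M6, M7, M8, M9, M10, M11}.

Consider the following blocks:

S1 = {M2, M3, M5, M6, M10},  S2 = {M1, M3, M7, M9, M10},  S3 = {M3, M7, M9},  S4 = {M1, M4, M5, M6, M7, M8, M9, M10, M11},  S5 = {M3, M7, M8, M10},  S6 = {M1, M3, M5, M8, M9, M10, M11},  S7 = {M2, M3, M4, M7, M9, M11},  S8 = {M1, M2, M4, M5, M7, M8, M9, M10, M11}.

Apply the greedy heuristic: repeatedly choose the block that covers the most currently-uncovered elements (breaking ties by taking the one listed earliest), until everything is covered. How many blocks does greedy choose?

2

Greedy: pick S4 (covers 9 new) → pick S1 (covers 2 new). Total picks: 2.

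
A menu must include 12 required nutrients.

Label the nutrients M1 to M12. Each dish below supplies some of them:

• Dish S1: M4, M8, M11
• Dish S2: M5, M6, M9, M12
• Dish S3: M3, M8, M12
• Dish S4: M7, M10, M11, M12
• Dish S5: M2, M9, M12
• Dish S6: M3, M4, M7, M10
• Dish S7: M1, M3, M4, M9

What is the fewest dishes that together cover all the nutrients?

S1 and S2 and S4 and S5 and S7 together: S1 ∪ S2 ∪ S4 ∪ S5 ∪ S7 = {M1, M2, M3, M4, M5, M6, M7, M8, M9, M10, M11, M12} — every nutrient is covered.
No 4 of the 7 dishes cover everything (all 35 combinations miss at least one nutrient), so 5 is optimal.

5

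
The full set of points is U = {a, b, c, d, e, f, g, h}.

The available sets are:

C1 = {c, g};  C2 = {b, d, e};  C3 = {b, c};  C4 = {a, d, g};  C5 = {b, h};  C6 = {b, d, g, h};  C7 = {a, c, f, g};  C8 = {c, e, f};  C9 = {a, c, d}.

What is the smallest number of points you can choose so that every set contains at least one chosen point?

The 3 points {c, d, h} hit every set.
The sets C4, C5, C8 are pairwise disjoint, so any hitting set needs a separate point for each — at least 3. Hence 3 is optimal.

3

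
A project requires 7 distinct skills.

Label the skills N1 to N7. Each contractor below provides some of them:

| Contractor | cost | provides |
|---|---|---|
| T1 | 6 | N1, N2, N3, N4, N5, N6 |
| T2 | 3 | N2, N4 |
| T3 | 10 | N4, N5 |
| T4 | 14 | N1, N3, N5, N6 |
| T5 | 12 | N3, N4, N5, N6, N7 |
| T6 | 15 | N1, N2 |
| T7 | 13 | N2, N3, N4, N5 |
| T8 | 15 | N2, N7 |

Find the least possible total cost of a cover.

T1, T5 together cover every skill (T1 ∪ T5 = {N1, N2, N3, N4, N5, N6, N7}); total cost 6 + 12 = 18.
No covering selection has total cost below 18.

18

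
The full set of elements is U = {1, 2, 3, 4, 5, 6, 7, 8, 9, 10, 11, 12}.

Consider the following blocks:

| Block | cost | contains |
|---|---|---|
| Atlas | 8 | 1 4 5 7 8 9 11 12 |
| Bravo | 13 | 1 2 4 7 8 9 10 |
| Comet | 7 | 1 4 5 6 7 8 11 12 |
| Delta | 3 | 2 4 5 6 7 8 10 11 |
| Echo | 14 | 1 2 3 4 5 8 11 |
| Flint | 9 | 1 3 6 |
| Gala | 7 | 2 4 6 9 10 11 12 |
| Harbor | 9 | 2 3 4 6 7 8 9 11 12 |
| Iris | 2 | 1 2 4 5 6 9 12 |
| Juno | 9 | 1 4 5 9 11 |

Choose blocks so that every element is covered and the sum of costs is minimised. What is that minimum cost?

14

Delta, Harbor, Iris together cover every element (Delta ∪ Harbor ∪ Iris = {1, 2, 3, 4, 5, 6, 7, 8, 9, 10, 11, 12}); total cost 3 + 9 + 2 = 14.
No covering selection has total cost below 14.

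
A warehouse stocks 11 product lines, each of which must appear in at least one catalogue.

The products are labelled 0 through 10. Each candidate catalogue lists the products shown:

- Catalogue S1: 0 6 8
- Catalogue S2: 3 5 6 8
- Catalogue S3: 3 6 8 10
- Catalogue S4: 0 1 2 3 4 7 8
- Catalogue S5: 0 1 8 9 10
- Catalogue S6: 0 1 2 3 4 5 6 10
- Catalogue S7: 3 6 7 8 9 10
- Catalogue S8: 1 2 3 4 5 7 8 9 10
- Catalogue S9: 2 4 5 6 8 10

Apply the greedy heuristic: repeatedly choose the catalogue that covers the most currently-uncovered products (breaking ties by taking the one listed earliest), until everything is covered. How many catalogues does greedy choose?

2

Greedy: pick S8 (covers 9 new) → pick S1 (covers 2 new). Total picks: 2.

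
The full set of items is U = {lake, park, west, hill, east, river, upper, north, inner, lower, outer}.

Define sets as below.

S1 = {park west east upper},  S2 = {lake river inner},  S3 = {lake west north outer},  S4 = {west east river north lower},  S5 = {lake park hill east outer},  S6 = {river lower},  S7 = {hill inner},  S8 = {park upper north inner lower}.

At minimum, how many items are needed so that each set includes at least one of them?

4

Take H = {park, north, inner, lower}. Each listed set contains at least one of these, so H is a hitting set of size 4.
No choice of 3 items meets every set, so 4 is the minimum.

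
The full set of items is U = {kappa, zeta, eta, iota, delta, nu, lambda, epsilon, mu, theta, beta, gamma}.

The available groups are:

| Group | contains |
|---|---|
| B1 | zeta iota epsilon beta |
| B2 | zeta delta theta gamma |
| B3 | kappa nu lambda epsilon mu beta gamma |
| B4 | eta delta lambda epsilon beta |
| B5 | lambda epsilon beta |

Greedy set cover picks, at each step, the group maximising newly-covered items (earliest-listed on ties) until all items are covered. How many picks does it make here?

4

Greedy: pick B3 (covers 7 new) → pick B2 (covers 3 new) → pick B1 (covers 1 new) → pick B4 (covers 1 new). Total picks: 4.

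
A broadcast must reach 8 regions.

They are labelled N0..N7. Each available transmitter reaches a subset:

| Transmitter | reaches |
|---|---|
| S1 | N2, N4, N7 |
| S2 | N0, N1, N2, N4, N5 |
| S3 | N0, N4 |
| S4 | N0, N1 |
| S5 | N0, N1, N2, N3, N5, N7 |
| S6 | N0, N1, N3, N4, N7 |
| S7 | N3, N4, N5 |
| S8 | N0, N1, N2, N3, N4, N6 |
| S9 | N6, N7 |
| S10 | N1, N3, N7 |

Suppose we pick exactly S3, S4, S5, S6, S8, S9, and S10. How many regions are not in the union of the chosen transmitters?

Union of S3, S4, S5, S6, S8, S9, S10 = {N0, N1, N2, N3, N4, N5, N6, N7} — that's every region, so 0 are uncovered.

0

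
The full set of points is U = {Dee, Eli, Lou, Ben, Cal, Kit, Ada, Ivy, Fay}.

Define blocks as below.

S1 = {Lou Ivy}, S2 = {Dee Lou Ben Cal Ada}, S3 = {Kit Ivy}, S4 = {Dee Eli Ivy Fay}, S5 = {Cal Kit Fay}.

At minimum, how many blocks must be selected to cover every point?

3

Take {S2, S3, S4}. Their union is {Dee, Eli, Lou, Ben, Cal, Kit, Ada, Ivy, Fay}, which is all 9 points.
Only S4 contains Eli, so S4 is forced; the remaining 5 points need at least 2 more blocks (each remaining block adds at most 4) — so at least 3 blocks are needed, and 3 is optimal.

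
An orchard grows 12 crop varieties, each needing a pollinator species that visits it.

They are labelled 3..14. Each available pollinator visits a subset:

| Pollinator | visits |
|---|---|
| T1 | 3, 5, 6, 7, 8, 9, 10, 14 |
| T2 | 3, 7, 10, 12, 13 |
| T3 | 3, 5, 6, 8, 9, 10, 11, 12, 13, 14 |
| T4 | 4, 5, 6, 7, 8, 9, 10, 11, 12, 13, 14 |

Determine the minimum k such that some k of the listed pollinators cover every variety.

2

T1 and T4 together: T1 ∪ T4 = {3, 4, 5, 6, 7, 8, 9, 10, 11, 12, 13, 14} — every variety is covered.
No single pollinator has all 12 varieties (the largest, T4, has 11), so 2 is optimal.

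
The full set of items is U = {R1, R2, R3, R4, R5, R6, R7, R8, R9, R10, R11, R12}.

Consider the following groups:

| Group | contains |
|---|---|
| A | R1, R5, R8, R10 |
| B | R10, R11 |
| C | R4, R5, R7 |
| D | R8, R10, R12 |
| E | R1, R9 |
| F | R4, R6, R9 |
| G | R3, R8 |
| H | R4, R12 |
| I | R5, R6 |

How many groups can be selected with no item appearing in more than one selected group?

5

B, E, G, H, I are pairwise disjoint (B={R10,R11}; E={R1,R9}; G={R3,R8}; H={R4,R12}; I={R5,R6}).
Every remaining group overlaps one of these, and no 6 of the listed groups are pairwise disjoint, so 5 is the maximum.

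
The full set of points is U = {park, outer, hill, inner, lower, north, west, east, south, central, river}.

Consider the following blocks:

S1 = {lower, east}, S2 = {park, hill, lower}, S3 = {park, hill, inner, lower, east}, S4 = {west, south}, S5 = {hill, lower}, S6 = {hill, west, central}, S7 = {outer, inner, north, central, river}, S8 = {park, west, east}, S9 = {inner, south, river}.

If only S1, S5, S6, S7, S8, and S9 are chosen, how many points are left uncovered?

0

Union of S1, S5, S6, S7, S8, S9 = {park, outer, hill, inner, lower, north, west, east, south, central, river} — that's every point, so 0 are uncovered.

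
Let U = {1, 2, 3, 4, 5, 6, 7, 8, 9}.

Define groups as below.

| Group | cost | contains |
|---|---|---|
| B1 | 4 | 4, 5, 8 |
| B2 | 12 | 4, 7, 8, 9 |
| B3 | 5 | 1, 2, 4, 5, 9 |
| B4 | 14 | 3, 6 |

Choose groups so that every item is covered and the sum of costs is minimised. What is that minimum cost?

B2, B3, B4 together cover every item (B2 ∪ B3 ∪ B4 = {1, 2, 3, 4, 5, 6, 7, 8, 9}); total cost 12 + 5 + 14 = 31.
The greedy pick B3, B1, B4, B2 costs 35; no covering selection beats 31.

31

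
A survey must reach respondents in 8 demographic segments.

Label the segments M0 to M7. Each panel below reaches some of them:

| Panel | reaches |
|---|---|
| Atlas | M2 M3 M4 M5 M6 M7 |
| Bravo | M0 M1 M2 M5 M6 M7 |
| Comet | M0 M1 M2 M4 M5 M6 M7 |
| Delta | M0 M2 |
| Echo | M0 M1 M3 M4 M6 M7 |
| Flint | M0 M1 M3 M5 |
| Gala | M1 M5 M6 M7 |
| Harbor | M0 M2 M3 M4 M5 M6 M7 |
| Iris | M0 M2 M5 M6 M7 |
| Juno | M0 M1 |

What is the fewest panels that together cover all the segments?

Take {Atlas, Echo}. Their union is {M0, M1, M2, M3, M4, M5, M6, M7}, which is all 8 segments.
No single panel has all 8 segments (the largest, Comet, has 7), so 2 is optimal.

2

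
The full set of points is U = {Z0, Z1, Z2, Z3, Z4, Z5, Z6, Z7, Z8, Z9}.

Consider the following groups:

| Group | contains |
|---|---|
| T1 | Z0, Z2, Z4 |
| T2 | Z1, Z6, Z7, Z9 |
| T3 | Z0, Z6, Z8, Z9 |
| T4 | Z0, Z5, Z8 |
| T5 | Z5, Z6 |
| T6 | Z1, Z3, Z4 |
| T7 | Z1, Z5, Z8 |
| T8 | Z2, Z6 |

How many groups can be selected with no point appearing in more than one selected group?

T4, T6, T8 are pairwise disjoint (T4={Z0,Z5,Z8}; T6={Z1,Z3,Z4}; T8={Z2,Z6}).
Every remaining group overlaps one of these, and no 4 of the listed groups are pairwise disjoint, so 3 is the maximum.

3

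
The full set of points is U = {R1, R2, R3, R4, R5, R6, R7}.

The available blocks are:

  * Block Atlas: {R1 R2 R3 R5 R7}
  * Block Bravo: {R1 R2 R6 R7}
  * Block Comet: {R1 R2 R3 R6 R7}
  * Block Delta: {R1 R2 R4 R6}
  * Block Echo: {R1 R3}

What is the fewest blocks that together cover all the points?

2

Take {Atlas, Delta}. Their union is {R1, R2, R3, R4, R5, R6, R7}, which is all 7 points.
No single block has all 7 points (the largest, Atlas, has 5), so 2 is optimal.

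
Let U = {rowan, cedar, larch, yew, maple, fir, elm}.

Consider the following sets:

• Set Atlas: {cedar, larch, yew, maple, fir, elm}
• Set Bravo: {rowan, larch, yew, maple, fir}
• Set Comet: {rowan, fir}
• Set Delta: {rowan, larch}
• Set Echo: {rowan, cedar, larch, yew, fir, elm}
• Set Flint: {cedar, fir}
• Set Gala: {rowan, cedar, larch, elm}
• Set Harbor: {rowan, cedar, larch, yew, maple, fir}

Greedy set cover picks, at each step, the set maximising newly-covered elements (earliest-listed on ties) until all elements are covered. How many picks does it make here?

2

Greedy: pick Atlas (covers 6 new) → pick Bravo (covers 1 new). Total picks: 2.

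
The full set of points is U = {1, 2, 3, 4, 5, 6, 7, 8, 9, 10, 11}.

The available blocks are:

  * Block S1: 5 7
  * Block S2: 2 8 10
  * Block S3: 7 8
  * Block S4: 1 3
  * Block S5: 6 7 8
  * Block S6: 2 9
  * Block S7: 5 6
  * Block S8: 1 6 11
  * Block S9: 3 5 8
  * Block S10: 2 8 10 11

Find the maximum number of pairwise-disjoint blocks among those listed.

S3, S4, S6, S7 are pairwise disjoint (S3={7,8}; S4={1,3}; S6={2,9}; S7={5,6}).
Every remaining block overlaps one of these, and no 5 of the listed blocks are pairwise disjoint, so 4 is the maximum.

4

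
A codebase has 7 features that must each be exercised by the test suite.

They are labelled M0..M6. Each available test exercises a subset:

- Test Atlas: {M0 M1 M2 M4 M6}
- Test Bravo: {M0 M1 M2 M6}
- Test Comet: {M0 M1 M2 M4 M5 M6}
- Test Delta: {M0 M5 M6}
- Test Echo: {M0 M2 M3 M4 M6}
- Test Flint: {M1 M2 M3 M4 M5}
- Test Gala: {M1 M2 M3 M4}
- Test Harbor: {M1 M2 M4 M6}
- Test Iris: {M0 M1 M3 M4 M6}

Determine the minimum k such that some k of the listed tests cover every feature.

2

Echo and Flint together: Echo ∪ Flint = {M0, M1, M2, M3, M4, M5, M6} — every feature is covered.
No single test has all 7 features (the largest, Comet, has 6), so 2 is optimal.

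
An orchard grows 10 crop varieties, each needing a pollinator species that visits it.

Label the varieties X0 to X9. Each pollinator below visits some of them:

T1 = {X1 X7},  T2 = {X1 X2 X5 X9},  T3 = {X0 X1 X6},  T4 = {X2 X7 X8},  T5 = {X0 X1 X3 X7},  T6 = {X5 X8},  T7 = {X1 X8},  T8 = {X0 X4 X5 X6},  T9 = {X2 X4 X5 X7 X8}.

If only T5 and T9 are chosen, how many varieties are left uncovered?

Union of T5, T9 = {X0, X1, X2, X3, X4, X5, X7, X8}.
Not covered: X6, X9 — 2 varieties.

2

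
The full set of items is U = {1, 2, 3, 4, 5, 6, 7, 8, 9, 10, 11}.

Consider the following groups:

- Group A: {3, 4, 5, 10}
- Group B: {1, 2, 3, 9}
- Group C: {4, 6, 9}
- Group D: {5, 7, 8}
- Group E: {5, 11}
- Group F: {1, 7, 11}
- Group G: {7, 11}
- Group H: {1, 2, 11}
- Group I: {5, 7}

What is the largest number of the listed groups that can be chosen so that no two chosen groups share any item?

C, H, I are pairwise disjoint (C={4,6,9}; H={1,2,11}; I={5,7}).
Every remaining group overlaps one of these, and no 4 of the listed groups are pairwise disjoint, so 3 is the maximum.

3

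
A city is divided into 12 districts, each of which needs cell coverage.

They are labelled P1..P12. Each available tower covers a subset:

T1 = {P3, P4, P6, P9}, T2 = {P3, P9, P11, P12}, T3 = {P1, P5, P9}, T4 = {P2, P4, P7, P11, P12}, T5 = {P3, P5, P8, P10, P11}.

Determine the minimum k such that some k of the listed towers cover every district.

4

Take {T1, T3, T4, T5}. Their union is {P1, P2, P3, P4, P5, P6, P7, P8, P9, P10, P11, P12}, which is all 12 districts.
No 3 of the 5 towers cover everything (all 10 combinations miss at least one district), so 4 is optimal.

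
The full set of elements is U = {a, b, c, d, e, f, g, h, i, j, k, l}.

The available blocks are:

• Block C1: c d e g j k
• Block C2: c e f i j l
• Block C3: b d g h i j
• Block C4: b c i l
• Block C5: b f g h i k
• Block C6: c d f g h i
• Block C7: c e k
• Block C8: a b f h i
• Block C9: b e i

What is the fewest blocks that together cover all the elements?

3

C1, C4, and C8 cover everything between them: the union {a, b, c, d, e, f, g, h, i, j, k, l} is all of U.
Only C8 contains a, so C8 is forced; the remaining 7 elements need at least 2 more blocks (each remaining block adds at most 6) — so at least 3 blocks are needed, and 3 is optimal.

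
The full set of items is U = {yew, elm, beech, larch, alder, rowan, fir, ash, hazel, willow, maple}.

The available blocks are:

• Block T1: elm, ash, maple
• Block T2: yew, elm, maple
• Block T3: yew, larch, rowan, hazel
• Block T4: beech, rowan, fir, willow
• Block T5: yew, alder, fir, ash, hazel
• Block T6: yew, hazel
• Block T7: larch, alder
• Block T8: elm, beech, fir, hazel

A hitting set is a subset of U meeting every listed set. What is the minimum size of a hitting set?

The 4 items {yew, elm, larch, fir} hit every block.
The blocks T1, T4, T6, T7 are pairwise disjoint, so any hitting set needs a separate item for each — at least 4. Hence 4 is optimal.

4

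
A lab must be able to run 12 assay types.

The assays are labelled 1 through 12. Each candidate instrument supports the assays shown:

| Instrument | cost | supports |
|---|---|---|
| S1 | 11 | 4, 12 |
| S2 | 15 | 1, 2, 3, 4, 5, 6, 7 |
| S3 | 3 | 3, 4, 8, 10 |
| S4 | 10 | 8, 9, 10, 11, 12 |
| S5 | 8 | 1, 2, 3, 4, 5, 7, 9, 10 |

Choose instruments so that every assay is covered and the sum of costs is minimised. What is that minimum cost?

25

S2, S4 together cover every assay (S2 ∪ S4 = {1, 2, 3, 4, 5, 6, 7, 8, 9, 10, 11, 12}); total cost 15 + 10 = 25.
The greedy pick S3, S5, S4, S2 costs 36; no covering selection beats 25.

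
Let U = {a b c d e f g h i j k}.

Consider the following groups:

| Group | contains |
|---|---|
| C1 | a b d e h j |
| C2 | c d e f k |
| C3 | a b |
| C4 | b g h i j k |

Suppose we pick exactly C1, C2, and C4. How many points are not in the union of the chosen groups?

0

Union of C1, C2, C4 = {a, b, c, d, e, f, g, h, i, j, k} — that's every point, so 0 are uncovered.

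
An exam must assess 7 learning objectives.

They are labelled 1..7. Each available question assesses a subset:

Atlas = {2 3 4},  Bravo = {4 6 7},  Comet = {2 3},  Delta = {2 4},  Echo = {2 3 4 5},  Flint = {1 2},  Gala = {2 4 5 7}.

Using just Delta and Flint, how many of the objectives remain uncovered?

4

Union of Delta, Flint = {1, 2, 4}.
Not covered: 3, 5, 6, 7 — 4 objectives.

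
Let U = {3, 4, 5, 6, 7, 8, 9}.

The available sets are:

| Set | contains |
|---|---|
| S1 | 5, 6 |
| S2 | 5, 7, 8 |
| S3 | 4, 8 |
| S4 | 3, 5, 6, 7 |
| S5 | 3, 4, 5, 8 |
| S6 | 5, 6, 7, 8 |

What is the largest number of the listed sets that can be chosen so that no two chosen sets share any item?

S1, S3 are pairwise disjoint (S1={5,6}; S3={4,8}).
Every remaining set overlaps one of these, and no 3 of the listed sets are pairwise disjoint, so 2 is the maximum.

2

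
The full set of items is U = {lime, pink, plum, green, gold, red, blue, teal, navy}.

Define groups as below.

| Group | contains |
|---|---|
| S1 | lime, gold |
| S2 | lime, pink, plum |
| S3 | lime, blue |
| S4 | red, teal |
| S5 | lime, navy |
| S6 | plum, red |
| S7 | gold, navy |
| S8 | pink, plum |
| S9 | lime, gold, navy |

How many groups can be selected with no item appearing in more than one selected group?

4

S3, S4, S7, S8 are pairwise disjoint (S3={lime,blue}; S4={red,teal}; S7={gold,navy}; S8={pink,plum}).
Every remaining group overlaps one of these, and no 5 of the listed groups are pairwise disjoint, so 4 is the maximum.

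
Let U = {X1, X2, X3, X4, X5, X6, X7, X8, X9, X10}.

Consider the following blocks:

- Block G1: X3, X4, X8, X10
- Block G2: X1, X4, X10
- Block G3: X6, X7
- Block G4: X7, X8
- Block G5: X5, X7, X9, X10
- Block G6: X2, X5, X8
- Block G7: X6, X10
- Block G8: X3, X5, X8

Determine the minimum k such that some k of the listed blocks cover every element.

G1, G2, G3, G5, and G6 cover everything between them: the union {X1, X2, X3, X4, X5, X6, X7, X8, X9, X10} is all of U.
No 4 of the 8 blocks cover everything (all 70 combinations miss at least one element), so 5 is optimal.

5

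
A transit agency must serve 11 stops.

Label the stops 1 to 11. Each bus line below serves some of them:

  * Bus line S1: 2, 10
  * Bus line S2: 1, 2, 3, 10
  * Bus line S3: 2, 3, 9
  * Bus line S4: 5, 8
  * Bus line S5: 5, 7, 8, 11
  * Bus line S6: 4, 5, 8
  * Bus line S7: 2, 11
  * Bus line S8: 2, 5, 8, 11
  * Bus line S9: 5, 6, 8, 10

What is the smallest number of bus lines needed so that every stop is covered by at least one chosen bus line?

5

Take {S2, S3, S5, S6, S9}. Their union is {1, 2, 3, 4, 5, 6, 7, 8, 9, 10, 11}, which is all 11 stops.
No 4 of the 9 bus lines cover everything (all 126 combinations miss at least one stop), so 5 is optimal.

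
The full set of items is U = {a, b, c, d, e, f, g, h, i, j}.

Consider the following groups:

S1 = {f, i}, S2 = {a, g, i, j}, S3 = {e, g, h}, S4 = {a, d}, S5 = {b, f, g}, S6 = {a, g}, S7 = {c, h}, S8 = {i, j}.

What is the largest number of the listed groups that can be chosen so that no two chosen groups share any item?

4

S4, S5, S7, S8 are pairwise disjoint (S4={a,d}; S5={b,f,g}; S7={c,h}; S8={i,j}).
Every remaining group overlaps one of these, and no 5 of the listed groups are pairwise disjoint, so 4 is the maximum.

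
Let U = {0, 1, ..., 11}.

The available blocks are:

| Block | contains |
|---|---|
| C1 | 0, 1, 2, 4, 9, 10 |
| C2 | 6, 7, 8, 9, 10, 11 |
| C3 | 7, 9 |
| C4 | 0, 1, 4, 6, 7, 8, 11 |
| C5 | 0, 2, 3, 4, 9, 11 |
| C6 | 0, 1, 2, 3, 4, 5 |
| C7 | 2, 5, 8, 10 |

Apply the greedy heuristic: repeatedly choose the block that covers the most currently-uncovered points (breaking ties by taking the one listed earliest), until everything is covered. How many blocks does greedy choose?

Greedy: pick C4 (covers 7 new) → pick C1 (covers 3 new) → pick C6 (covers 2 new). Total picks: 3.
(The true minimum cover uses only 2 blocks, so greedy is not optimal here.)

3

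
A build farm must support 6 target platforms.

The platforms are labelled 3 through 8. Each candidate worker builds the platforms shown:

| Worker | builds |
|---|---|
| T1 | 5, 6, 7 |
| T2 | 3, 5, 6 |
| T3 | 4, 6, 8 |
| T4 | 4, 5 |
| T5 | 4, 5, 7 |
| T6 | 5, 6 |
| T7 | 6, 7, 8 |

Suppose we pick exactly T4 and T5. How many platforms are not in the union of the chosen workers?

Union of T4, T5 = {4, 5, 7}.
Not covered: 3, 6, 8 — 3 platforms.

3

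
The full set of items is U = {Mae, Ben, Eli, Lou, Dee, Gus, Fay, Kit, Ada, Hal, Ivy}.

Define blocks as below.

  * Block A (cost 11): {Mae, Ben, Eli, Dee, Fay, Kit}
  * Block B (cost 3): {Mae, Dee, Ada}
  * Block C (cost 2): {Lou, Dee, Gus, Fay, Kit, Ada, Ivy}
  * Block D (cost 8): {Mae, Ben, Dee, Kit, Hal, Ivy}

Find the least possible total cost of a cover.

A, C, D together cover every item (A ∪ C ∪ D = {Mae, Ben, Eli, Lou, Dee, Gus, Fay, Kit, Ada, Hal, Ivy}); total cost 11 + 2 + 8 = 21.
No covering selection has total cost below 21.

21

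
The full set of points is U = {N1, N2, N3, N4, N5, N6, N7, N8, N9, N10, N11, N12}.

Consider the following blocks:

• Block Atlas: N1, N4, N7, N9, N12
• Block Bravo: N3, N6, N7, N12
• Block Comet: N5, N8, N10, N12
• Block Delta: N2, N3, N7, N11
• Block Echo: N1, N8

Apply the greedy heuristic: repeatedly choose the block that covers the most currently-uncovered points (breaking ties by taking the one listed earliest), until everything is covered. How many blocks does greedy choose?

Greedy: pick Atlas (covers 5 new) → pick Comet (covers 3 new) → pick Delta (covers 3 new) → pick Bravo (covers 1 new). Total picks: 4.

4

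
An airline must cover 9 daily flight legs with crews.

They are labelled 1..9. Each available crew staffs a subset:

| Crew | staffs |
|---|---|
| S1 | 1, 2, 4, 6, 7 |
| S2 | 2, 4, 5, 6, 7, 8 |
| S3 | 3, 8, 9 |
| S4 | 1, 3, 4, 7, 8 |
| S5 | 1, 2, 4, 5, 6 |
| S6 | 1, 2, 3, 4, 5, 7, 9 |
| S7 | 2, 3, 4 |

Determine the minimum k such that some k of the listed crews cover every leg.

2

Take {S2, S6}. Their union is {1, 2, 3, 4, 5, 6, 7, 8, 9}, which is all 9 legs.
No single crew has all 9 legs (the largest, S6, has 7), so 2 is optimal.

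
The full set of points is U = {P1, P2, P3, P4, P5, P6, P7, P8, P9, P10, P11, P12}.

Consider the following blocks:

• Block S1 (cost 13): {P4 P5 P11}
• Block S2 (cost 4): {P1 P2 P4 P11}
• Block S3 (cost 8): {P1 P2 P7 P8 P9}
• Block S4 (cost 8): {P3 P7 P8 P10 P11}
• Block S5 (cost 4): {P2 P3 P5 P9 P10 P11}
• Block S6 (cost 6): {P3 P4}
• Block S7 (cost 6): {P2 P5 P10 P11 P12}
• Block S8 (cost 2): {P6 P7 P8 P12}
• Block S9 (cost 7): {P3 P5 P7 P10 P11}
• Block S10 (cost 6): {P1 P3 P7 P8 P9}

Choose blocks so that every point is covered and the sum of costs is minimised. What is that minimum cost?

S2, S5, S8 together cover every point (S2 ∪ S5 ∪ S8 = {P1, P2, P3, P4, P5, P6, P7, P8, P9, P10, P11, P12}); total cost 4 + 4 + 2 = 10.
No covering selection has total cost below 10.

10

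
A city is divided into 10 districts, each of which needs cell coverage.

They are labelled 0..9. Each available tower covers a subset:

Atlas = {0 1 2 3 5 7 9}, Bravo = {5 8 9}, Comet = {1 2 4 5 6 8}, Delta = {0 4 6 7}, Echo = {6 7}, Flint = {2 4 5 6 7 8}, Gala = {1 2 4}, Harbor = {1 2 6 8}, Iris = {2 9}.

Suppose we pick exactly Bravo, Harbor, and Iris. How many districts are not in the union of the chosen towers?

4

Union of Bravo, Harbor, Iris = {1, 2, 5, 6, 8, 9}.
Not covered: 0, 3, 4, 7 — 4 districts.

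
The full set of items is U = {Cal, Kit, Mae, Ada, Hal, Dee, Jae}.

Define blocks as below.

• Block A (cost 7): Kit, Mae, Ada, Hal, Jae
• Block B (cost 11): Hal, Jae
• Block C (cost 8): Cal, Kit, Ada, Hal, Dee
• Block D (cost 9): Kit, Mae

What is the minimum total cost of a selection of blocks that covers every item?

A, C together cover every item (A ∪ C = {Cal, Kit, Mae, Ada, Hal, Dee, Jae}); total cost 7 + 8 = 15.
No covering selection has total cost below 15.

15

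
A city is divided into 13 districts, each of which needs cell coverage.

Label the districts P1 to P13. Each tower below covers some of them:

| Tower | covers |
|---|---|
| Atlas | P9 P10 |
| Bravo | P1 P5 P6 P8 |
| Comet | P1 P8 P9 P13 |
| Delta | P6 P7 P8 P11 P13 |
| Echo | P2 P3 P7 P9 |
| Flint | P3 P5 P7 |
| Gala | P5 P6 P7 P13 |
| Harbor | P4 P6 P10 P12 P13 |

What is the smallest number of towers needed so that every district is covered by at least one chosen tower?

Take {Bravo, Delta, Echo, Harbor}. Their union is {P1, P2, P3, P4, P5, P6, P7, P8, P9, P10, P11, P12, P13}, which is all 13 districts.
Only Delta contains P11, so Delta is forced; the remaining 8 districts need at least 3 more towers (each remaining tower adds at most 3) — so at least 4 towers are needed, and 4 is optimal.

4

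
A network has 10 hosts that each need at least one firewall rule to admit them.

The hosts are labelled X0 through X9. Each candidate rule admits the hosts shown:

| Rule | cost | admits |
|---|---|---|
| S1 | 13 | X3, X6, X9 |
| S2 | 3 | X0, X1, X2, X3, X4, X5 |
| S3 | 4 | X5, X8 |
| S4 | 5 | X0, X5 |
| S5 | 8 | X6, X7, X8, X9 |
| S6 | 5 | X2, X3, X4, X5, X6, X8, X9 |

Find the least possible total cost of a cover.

S2, S5 together cover every host (S2 ∪ S5 = {X0, X1, X2, X3, X4, X5, X6, X7, X8, X9}); total cost 3 + 8 = 11.
The greedy pick S2, S6, S5 costs 16; no covering selection beats 11.

11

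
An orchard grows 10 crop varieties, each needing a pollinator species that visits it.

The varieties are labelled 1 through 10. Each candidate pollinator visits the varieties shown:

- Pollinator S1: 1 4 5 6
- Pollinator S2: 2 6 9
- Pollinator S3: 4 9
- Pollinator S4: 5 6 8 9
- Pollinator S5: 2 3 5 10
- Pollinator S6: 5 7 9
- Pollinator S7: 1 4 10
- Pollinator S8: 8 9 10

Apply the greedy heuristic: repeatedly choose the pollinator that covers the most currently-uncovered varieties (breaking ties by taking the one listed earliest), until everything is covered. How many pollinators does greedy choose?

4

Greedy: pick S1 (covers 4 new) → pick S5 (covers 3 new) → pick S4 (covers 2 new) → pick S6 (covers 1 new). Total picks: 4.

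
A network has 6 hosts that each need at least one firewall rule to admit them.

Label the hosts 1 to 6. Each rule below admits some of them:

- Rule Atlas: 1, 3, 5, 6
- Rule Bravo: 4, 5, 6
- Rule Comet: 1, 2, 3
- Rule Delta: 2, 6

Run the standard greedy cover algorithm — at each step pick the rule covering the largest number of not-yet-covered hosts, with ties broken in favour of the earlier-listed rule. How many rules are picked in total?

3

Greedy: pick Atlas (covers 4 new) → pick Bravo (covers 1 new) → pick Comet (covers 1 new). Total picks: 3.
(The true minimum cover uses only 2 rules, so greedy is not optimal here.)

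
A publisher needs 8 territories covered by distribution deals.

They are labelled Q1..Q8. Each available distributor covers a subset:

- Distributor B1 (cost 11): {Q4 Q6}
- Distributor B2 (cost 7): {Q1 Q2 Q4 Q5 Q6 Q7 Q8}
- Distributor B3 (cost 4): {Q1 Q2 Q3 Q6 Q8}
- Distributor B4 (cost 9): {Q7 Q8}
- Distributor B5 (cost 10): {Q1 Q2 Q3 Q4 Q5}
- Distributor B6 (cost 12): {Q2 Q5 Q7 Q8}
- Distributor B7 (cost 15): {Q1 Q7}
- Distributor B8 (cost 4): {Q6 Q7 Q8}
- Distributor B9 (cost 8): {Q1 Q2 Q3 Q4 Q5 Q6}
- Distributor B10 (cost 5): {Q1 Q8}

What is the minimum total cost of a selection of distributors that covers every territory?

11

B2, B3 together cover every territory (B2 ∪ B3 = {Q1, Q2, Q3, Q4, Q5, Q6, Q7, Q8}); total cost 7 + 4 = 11.
No covering selection has total cost below 11.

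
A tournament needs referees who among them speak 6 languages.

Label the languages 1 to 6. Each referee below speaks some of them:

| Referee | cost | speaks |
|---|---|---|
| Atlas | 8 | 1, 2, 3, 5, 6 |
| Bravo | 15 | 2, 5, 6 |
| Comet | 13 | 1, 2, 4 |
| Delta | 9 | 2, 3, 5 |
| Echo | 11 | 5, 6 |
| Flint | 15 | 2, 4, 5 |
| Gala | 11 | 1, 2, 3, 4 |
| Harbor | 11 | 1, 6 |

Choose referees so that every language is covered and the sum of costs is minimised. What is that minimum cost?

Atlas, Gala together cover every language (Atlas ∪ Gala = {1, 2, 3, 4, 5, 6}); total cost 8 + 11 = 19.
No covering selection has total cost below 19.

19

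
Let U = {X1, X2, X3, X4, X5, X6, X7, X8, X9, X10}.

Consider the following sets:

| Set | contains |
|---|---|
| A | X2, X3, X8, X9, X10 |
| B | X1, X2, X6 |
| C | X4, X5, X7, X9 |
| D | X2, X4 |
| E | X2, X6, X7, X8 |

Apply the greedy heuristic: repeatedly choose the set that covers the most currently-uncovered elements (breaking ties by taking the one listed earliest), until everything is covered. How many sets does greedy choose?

3

Greedy: pick A (covers 5 new) → pick C (covers 3 new) → pick B (covers 2 new). Total picks: 3.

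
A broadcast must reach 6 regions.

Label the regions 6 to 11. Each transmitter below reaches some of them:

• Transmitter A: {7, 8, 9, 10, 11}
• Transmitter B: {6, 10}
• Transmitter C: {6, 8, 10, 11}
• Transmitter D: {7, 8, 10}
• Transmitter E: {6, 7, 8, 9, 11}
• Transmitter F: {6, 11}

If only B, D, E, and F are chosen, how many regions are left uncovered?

Union of B, D, E, F = {6, 7, 8, 9, 10, 11} — that's every region, so 0 are uncovered.

0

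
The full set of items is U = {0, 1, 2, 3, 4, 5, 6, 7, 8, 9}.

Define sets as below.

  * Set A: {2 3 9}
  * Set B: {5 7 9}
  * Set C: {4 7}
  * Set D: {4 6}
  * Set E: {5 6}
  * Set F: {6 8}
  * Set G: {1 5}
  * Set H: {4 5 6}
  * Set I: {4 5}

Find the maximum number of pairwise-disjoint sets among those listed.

4

A, C, F, G are pairwise disjoint (A={2,3,9}; C={4,7}; F={6,8}; G={1,5}).
Every remaining set overlaps one of these, and no 5 of the listed sets are pairwise disjoint, so 4 is the maximum.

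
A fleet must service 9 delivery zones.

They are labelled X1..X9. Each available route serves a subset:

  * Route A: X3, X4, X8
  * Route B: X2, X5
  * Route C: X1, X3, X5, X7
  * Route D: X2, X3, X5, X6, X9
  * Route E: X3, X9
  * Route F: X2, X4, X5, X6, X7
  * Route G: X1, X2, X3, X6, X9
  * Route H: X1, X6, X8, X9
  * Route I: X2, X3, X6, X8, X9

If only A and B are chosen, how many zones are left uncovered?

4

Union of A, B = {X2, X3, X4, X5, X8}.
Not covered: X1, X6, X7, X9 — 4 zones.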